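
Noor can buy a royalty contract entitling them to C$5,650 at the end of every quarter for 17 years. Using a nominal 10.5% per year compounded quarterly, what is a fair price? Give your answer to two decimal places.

With 4 periods per year: i = 0.02625, n = 68.
PV = PMT · [1 − (1+i)^(−n)] / i = 5650 · 31.554073 = 178,280.5113

C$178,280.51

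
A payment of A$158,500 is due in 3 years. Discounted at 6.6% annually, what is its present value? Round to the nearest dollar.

PV = 158,500 / (1 + 0.066)^3 = 158,500 / 1.211355 = 130,845.1570

A$130,845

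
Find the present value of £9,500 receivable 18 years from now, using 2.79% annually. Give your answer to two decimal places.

£5,789.06

Discount factor = (1+0.0279)^(−18) = 0.609375; PV = 9,500 × 0.609375 = 5,789.0595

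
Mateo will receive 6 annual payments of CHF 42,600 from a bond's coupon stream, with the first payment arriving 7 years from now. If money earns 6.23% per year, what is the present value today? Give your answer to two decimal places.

Value one period before first payment (t=6): 42600 × [1 − (1+0.0623)^(−6)] / 0.0623 = 42600 × 4.881990 = 207,972.7554
Discount back 6 years: 207,972.7554 × (1+0.0623)^(−6) = 207,972.7554 × 0.695852 = 144,718.2682

CHF 144,718.27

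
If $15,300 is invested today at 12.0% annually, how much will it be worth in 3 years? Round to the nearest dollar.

15,300 × (1+0.12)^3 = 15,300 × 1.404928 = 21,495.3984

$21,495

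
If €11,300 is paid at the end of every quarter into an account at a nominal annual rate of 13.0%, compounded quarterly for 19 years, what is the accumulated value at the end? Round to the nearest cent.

i = 0.13/4 = 0.0325 per quarter; n = 19·4 = 76.
FV = PMT · [(1+i)^n − 1] / i = 11300 · 318.983589 = 3,604,514.5507

€3,604,514.55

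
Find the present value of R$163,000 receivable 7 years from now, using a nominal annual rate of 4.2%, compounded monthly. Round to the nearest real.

R$121,542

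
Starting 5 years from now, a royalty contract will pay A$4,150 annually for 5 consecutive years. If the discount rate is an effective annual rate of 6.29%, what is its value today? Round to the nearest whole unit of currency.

A$13,589

PV at t=4 (ordinary 5-year annuity): 4150 × a(5|0.0629) = 4150 × 4.179338 = 17,344.2547
PV₀ = 17,344.2547 / (1+0.0629)^4 = 17,344.2547 / 1.276350 = 13,588.9536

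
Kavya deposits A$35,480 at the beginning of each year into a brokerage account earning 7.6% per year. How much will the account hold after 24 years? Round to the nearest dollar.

FV = 35480 × [(1+0.076)^24 − 1] / 0.076 × (1+i) = 35480 × 67.970473 = 2,411,592.3785
(Beginning-of-period payments → annuity-due factor ×(1+i).)

A$2,411,592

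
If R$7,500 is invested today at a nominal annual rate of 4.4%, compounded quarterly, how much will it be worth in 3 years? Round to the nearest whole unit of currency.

Periodic rate i = 0.044/4 = 0.011; n = 3 × 4 = 12 periods.
FV = 7,500 × (1 + 0.011)^12 = 8,552.1465

R$8,552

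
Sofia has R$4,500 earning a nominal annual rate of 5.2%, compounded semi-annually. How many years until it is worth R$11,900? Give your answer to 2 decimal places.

18.94 years

Periodic rate i = 0.052/2 = 0.026.
(1+i)^n = 11900/4500 = 2.64444, so n = ln 2.64444 / ln 1.026 = 37.8865 half-years
= 37.8865/2 years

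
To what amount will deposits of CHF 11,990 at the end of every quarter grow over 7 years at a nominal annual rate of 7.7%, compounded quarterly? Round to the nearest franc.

Periodic rate i = 0.077/4 = 0.01925; n = 7 × 4 = 28 periods.
Accumulation factor s(28|0.01925) = 36.651072; FV = 11990 × 36.651072 = 439,446.3580

CHF 439,446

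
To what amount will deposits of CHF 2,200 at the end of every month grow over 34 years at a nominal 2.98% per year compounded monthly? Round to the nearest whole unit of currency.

With 12 periods per year: i = 0.00248333, n = 408.
Accumulation factor s(408|0.00248333) = 705.078006; FV = 2200 × 705.078006 = 1,551,171.6141

CHF 1,551,172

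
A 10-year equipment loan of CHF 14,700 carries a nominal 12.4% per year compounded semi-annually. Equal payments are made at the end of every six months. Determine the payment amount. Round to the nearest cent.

With 2 periods per year: i = 0.062, n = 20.
PMT = 14700 / ( [1 − (1+0.062)^(−20)] / 0.062 ) = 14700 / 11.285993 = 1,302.4995

CHF 1,302.50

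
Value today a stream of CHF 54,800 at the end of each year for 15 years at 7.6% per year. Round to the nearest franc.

Annuity factor a(15|0.076) = 8.772564; PV = 54800 × 8.772564 = 480,736.5156

CHF 480,737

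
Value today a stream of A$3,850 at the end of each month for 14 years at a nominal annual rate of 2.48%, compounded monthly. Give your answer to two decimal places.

A$545,984.87

With 12 periods per year: i = 0.00206667, n = 168.
PV = PMT · [1 − (1+i)^(−n)] / i = 3850 · 141.814253 = 545,984.8747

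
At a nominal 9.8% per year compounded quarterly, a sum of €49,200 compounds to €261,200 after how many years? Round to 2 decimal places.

Periodic rate i = 0.098/4 = 0.0245.
(1+i)^n = 261200/49200 = 5.30894, so n = ln 5.30894 / ln 1.0245 = 68.9698 quarters
= 68.9698/4 years

17.24 years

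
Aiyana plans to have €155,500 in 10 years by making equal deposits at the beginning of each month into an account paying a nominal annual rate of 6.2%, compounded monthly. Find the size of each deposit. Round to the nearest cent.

i = 0.062/12 = 0.00516667 per month; n = 10·12 = 120.
FV-annuity factor × (1+i) = 166.526268; PMT = 155500 / 166.526268 = 933.7866

€933.79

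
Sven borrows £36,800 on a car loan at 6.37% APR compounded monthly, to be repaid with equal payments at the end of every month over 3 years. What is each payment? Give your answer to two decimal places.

£1,125.71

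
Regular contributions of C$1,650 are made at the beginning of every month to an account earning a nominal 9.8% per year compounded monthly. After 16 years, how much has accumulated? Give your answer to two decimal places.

C$767,220.58

With 12 periods per year: i = 0.00816667, n = 192.
FV = 1650 × [(1+0.00816667)^192 − 1] / 0.00816667 × (1+i) = 1650 × 464.982172 = 767,220.5838
Payments are at the start of each period, so multiply by (1+i).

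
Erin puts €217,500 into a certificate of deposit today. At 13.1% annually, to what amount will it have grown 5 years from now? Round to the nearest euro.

FV = 217,500 × (1 + 0.131)^5 = 402,505.9326

€402,506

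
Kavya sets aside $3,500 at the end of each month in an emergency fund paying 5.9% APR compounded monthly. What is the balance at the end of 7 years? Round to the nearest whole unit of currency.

$362,920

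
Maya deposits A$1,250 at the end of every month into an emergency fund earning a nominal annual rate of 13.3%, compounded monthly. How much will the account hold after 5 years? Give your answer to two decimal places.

A$105,720.70

With 12 periods per year: i = 0.0110833, n = 60.
FV = PMT · [(1+i)^n − 1] / i = 1250 · 84.576557 = 105,720.6965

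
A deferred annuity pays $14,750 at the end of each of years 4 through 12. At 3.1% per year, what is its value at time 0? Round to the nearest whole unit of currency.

PV at t=3 (ordinary 9-year annuity): 14750 × a(9|0.031) = 14750 × 7.749926 = 114,311.4148
PV₀ = 114,311.4148 / (1+0.031)^3 = 114,311.4148 / 1.095913 = 104,307.0359

$104,307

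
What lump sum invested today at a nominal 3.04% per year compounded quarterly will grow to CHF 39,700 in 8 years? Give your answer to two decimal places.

CHF 31,157.99

With 4 periods per year: i = 0.0076, n = 32.
Discount factor = (1+0.0076)^(−32) = 0.784836; PV = 39,700 × 0.784836 = 31,157.9893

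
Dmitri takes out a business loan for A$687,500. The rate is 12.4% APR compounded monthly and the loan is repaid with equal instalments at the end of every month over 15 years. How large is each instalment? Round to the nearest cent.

With 12 periods per year: i = 0.0103333, n = 180.
PMT = 687500 / ( [1 − (1+0.0103333)^(−180)] / 0.0103333 ) = 687500 / 81.564626 = 8,428.8991

A$8,428.90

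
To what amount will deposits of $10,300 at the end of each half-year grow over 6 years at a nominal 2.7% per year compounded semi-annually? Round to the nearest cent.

i = 0.027/2 = 0.0135 per half-year; n = 6·2 = 12.
Accumulation factor s(12|0.0135) = 12.932340; FV = 10300 × 12.932340 = 133,203.0980

$133,203.10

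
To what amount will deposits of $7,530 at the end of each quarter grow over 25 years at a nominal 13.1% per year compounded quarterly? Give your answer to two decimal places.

$5,539,122.80

With 4 periods per year: i = 0.03275, n = 100.
FV = 7530 × [(1+0.03275)^100 − 1] / 0.03275 = 7530 × 735.607277 = 5,539,122.7992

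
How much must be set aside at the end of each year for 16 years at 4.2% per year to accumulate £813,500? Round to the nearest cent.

PMT = 813500 / ( [(1+0.042)^16 − 1] / 0.042 ) = 813500 / 22.177384 = 36,681.5122

£36,681.51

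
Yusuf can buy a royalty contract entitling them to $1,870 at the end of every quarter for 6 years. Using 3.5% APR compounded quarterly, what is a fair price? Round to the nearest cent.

i = 0.035/4 = 0.00875 per quarter; n = 6·4 = 24.
PV = PMT · [1 − (1+i)^(−n)] / i = 1870 · 21.562858 = 40,322.5444

$40,322.54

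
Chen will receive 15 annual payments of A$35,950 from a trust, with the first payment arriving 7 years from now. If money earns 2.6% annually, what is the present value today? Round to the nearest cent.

PV at t=6 (ordinary 15-year annuity): 35950 × a(15|0.026) = 35950 × 12.290784 = 441,853.6901
PV₀ = 441,853.6901 / (1+0.026)^6 = 441,853.6901 / 1.166498 = 378,786.3512

A$378,786.35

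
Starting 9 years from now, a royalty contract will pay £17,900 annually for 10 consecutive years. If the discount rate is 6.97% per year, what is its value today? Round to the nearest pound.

£73,438

PV at t=8 (ordinary 10-year annuity): 17900 × a(10|0.0697) = 17900 × 7.033332 = 125,896.6399
Discount back 8 years: 125,896.6399 × (1+0.0697)^(−8) = 125,896.6399 × 0.583316 = 73,437.5488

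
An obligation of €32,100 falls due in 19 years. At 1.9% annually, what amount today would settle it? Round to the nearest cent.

€22,448.92

PV = 32,100 / (1 + 0.019)^19 = 32,100 / 1.429913 = 22,448.9243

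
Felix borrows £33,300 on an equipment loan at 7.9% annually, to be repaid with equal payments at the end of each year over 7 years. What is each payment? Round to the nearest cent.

£6,374.15

Annuity-PV factor = 5.224224; PMT = 33300 / 5.224224 = 6,374.1527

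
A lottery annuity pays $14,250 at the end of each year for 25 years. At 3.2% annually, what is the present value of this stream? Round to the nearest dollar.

Annuity factor a(25|0.032) = 17.031375; PV = 14250 × 17.031375 = 242,697.0989

$242,697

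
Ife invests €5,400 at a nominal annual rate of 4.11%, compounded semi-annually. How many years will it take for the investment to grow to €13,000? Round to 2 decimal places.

21.59 years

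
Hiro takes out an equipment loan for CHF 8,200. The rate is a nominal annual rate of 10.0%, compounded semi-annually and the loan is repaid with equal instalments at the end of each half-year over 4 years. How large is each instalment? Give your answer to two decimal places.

i = 0.1/2 = 0.05 per half-year; n = 4·2 = 8.
Annuity-PV factor = 6.463213; PMT = 8200 / 6.463213 = 1,268.7189

CHF 1,268.72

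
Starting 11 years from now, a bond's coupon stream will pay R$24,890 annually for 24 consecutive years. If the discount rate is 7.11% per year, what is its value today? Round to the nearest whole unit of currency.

R$142,260

PV at t=10 (ordinary 24-year annuity): 24890 × a(24|0.0711) = 24890 × 11.359432 = 282,736.2587
Discount back 10 years: 282,736.2587 × (1+0.0711)^(−10) = 282,736.2587 × 0.503153 = 142,259.5118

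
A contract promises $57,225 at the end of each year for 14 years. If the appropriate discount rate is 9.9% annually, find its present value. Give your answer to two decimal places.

Annuity factor a(14|0.099) = 7.407013; PV = 57225 × 7.407013 = 423,866.3234

$423,866.32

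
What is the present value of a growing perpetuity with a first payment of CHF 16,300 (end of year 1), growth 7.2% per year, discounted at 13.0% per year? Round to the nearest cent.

PV = D₁/(r − g) = 16300/(0.13 − 0.072) = 281,034.4828

CHF 281,034.48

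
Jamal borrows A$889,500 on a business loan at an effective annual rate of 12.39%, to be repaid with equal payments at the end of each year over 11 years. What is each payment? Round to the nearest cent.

PMT = 889500 / ( [1 − (1+0.1239)^(−11)] / 0.1239 ) = 889500 / 5.837842 = 152,367.9460

A$152,367.95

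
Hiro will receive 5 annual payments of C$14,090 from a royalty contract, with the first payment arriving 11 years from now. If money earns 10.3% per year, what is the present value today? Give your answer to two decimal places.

C$19,886.78

Value one period before first payment (t=10): 14090 × [1 − (1+0.103)^(−5)] / 0.103 = 14090 × 3.761912 = 53,005.3417
PV₀ = 53,005.3417 / (1+0.103)^10 = 53,005.3417 / 2.665355 = 19,886.7821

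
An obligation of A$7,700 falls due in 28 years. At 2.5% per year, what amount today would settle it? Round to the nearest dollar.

A$3,857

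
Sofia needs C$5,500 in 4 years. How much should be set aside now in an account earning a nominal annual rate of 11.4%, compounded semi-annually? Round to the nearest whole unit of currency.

With 2 periods per year: i = 0.057, n = 8.
Discount factor = (1+0.057)^(−8) = 0.641801; PV = 5,500 × 0.641801 = 3,529.9032

C$3,530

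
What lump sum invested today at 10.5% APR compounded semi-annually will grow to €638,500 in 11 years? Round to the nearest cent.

€207,145.07

With 2 periods per year: i = 0.0525, n = 22.
PV = 638,500 / (1 + 0.0525)^22 = 638,500 / 3.082381 = 207,145.0704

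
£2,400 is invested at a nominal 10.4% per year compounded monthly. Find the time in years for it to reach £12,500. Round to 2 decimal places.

15.94 years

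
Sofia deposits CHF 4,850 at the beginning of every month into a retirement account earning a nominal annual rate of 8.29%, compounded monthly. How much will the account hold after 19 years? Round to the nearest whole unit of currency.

Periodic rate i = 0.0829/12 = 0.00690833; n = 19 × 12 = 228 periods.
FV = PMT · [(1+i)^n − 1] / i × (1+i) = 4850 · 554.608146 = 2,689,849.5092
(Beginning-of-period payments → annuity-due factor ×(1+i).)

CHF 2,689,850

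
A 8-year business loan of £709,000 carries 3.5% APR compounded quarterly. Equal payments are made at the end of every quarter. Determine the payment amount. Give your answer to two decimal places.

£25,498.86

Periodic rate i = 0.035/4 = 0.00875; n = 8 × 4 = 32 periods.
PMT = 709000 / ( [1 − (1+0.00875)^(−32)] / 0.00875 ) = 709000 / 27.805169 = 25,498.8560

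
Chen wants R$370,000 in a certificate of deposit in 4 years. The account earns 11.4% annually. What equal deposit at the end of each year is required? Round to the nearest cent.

FV-annuity factor = 4.737466; PMT = 370000 / 4.737466 = 78,100.8319

R$78,100.83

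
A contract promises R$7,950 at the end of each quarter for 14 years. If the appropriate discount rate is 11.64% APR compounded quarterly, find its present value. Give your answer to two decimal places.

R$218,387.14

Periodic rate i = 0.1164/4 = 0.0291; n = 14 × 4 = 56 periods.
PV = PMT · [1 − (1+i)^(−n)] / i = 7950 · 27.470081 = 218,387.1436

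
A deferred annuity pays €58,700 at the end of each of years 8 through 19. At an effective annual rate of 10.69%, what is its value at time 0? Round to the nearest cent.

€189,986.68

PV at t=7 (ordinary 12-year annuity): 58700 × a(12|0.1069) = 58700 × 6.589368 = 386,795.9114
PV₀ = 386,795.9114 / (1+0.1069)^7 = 386,795.9114 / 2.035911 = 189,986.6840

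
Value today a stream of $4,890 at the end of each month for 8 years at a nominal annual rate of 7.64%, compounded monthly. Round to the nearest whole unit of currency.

With 12 periods per year: i = 0.00636667, n = 96.
Annuity factor a(96|0.00636667) = 71.662036; PV = 4890 × 71.662036 = 350,427.3573

$350,427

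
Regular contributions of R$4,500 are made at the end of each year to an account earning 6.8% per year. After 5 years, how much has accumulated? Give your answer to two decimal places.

FV = 4500 × [(1+0.068)^5 − 1] / 0.068 = 4500 × 5.727834 = 25,775.2509

R$25,775.25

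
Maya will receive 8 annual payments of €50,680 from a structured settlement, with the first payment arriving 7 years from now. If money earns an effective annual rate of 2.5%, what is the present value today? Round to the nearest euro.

€313,344

Value one period before first payment (t=6): 50680 × [1 − (1+0.025)^(−8)] / 0.025 = 50680 × 7.170137 = 363,382.5516
Discount back 6 years: 363,382.5516 × (1+0.025)^(−6) = 363,382.5516 × 0.862297 = 313,343.6354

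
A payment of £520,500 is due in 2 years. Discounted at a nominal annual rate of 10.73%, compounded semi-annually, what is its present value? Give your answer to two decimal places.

£422,313.78

With 2 periods per year: i = 0.05365, n = 4.
PV = FV·(1+i)^(−n) = 520,500 × 0.811362 = 422,313.7754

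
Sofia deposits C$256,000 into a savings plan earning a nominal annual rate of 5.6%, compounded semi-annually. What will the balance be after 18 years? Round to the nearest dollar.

C$691,818

With 2 periods per year: i = 0.028, n = 36.
FV = 256,000 × (1 + 0.028)^36 = 691,818.3753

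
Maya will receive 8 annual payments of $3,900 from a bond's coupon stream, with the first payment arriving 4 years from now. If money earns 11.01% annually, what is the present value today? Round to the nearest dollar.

PV at t=3 (ordinary 8-year annuity): 3900 × a(8|0.1101) = 3900 × 5.144288 = 20,062.7235
Discount back 3 years: 20,062.7235 × (1+0.1101)^(−3) = 20,062.7235 × 0.730994 = 14,665.7264

$14,666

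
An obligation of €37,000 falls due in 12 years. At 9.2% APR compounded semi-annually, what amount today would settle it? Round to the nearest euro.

€12,573

i = 0.092/2 = 0.046 per half-year; n = 12·2 = 24.
PV = FV·(1+i)^(−n) = 37,000 × 0.339813 = 12,573.0689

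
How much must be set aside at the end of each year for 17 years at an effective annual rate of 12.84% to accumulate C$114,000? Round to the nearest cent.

FV-annuity factor = 52.928417; PMT = 114000 / 52.928417 = 2,153.8524

C$2,153.85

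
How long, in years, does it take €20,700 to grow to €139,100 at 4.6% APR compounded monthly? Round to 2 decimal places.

41.49 years

Periodic rate i = 0.046/12 = 0.00383333.
n = ln(139100/20700) / ln(1+0.00383333) = ln(6.71981) / 0.003826 = 497.9239 months
= 497.9239/12 years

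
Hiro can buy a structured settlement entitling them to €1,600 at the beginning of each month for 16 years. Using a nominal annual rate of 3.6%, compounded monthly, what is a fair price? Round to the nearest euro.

€233,965

Periodic rate i = 0.036/12 = 0.003; n = 16 × 12 = 192 periods.
PV = 1600 × [1 − (1+0.003)^(−192)] / 0.003 × (1+i) = 1600 × 146.228247 = 233,965.1956
(annuity-due: payments at period start, so ×(1+i).)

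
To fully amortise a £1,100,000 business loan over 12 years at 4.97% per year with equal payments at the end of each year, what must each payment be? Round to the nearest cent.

PMT = 1.1e+06 / ( [1 − (1+0.0497)^(−12)] / 0.0497 ) = 1.1e+06 / 8.878267 = 123,898.0522

£123,898.05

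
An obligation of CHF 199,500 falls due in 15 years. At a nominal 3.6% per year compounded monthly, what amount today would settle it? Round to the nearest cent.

CHF 116,352.30

Periodic rate i = 0.036/12 = 0.003; n = 15 × 12 = 180 periods.
PV = FV·(1+i)^(−n) = 199,500 × 0.583220 = 116,352.2956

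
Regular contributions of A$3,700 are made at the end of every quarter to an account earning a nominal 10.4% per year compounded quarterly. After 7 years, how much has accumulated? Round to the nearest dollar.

A$149,673

i = 0.104/4 = 0.026 per quarter; n = 7·4 = 28.
FV = 3700 × [(1+0.026)^28 − 1] / 0.026 = 3700 × 40.452225 = 149,673.2312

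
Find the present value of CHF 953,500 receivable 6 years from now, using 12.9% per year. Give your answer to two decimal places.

CHF 460,423.04

PV = 953,500 / (1 + 0.129)^6 = 953,500 / 2.070922 = 460,423.0377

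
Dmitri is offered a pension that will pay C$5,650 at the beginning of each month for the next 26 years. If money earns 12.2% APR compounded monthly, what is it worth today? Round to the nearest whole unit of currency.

With 12 periods per year: i = 0.0101667, n = 312.
Annuity factor a(312|0.0101667) × (1+i) = 95.128244; PV = 5650 × 95.128244 = 537,474.5760
(Beginning-of-period payments → annuity-due factor ×(1+i).)

C$537,475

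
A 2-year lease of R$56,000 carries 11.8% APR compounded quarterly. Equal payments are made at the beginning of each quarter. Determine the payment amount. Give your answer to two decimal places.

R$7,732.63

Periodic rate i = 0.118/4 = 0.0295; n = 2 × 4 = 8 periods.
PMT = 56000 / ( [1 − (1+0.0295)^(−8)] / 0.0295 × (1+i) ) = 56000 / 7.242040 = 7,732.6277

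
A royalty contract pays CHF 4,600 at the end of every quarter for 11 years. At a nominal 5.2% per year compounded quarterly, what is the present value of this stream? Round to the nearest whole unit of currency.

CHF 153,399

i = 0.052/4 = 0.013 per quarter; n = 11·4 = 44.
Annuity factor a(44|0.013) = 33.347710; PV = 4600 × 33.347710 = 153,399.4664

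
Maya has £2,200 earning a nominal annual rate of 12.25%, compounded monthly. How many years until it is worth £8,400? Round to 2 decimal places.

10.99 years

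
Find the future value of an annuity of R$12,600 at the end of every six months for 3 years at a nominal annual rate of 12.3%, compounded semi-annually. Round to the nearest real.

Periodic rate i = 0.123/2 = 0.0615; n = 3 × 2 = 6 periods.
FV = PMT · [(1+i)^n − 1] / i = 12600 · 7.001721 = 88,221.6826

R$88,222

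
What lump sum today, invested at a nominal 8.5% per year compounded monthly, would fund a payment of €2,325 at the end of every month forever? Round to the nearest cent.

€328,235.29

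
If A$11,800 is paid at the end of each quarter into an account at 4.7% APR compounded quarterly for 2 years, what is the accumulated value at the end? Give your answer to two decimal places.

A$98,374.78

With 4 periods per year: i = 0.01175, n = 8.
FV = PMT · [(1+i)^n − 1] / i = 11800 · 8.336846 = 98,374.7843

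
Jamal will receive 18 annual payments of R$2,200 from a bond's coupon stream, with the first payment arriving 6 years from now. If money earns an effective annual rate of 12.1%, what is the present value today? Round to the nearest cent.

R$8,956.58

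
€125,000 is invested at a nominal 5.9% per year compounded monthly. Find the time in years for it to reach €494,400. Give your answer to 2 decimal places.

Periodic rate i = 0.059/12 = 0.00491667.
(1+i)^n = 494400/125000 = 3.95520, so n = ln 3.95520 / ln 1.00492 = 280.3543 months
= 280.3543/12 years

23.36 years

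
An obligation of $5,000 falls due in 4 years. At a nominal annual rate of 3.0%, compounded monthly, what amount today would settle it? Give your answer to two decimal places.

With 12 periods per year: i = 0.0025, n = 48.
PV = FV·(1+i)^(−n) = 5,000 × 0.887053 = 4,435.2663

$4,435.27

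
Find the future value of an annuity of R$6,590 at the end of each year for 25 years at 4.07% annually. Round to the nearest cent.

Accumulation factor s(25|0.0407) = 42.040746; FV = 6590 × 42.040746 = 277,048.5132

R$277,048.51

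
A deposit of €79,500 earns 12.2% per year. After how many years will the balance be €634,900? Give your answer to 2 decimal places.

18.05 years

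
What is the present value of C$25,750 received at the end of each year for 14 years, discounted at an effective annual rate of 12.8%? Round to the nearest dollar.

PV = 25750 × [1 − (1+0.128)^(−14)] / 0.128 = 25750 × 6.365520 = 163,912.1308

C$163,912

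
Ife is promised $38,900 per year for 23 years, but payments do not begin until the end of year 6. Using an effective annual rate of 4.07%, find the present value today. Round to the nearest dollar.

PV at t=5 (ordinary 23-year annuity): 38900 × a(23|0.0407) = 38900 × 14.754402 = 573,946.2507
Discount back 5 years: 573,946.2507 × (1+0.0407)^(−5) = 573,946.2507 × 0.819167 = 470,157.5888

$470,158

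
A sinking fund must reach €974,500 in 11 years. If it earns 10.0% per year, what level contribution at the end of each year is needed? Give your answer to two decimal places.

PMT = 974500 / ( [(1+0.1)^11 − 1] / 0.1 ) = 974500 / 18.531167 = 52,587.0819

€52,587.08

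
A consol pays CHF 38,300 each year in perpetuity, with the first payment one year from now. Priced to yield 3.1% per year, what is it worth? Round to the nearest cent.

PV = C/r = 38300/0.031 = 1,235,483.8710

CHF 1,235,483.87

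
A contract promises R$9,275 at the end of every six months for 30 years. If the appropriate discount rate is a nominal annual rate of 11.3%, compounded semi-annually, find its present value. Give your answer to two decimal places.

With 2 periods per year: i = 0.0565, n = 60.
Annuity factor a(60|0.0565) = 17.044808; PV = 9275 × 17.044808 = 158,090.5960

R$158,090.60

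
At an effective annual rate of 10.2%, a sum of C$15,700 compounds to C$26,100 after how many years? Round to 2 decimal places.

n = ln(26100/15700) / ln(1+0.102) = ln(1.66242) / 0.097127 = 5.2331 years

5.23 years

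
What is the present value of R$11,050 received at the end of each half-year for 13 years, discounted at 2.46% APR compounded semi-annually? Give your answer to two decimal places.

R$244,616.00

With 2 periods per year: i = 0.0123, n = 26.
PV = 11050 × [1 − (1+0.0123)^(−26)] / 0.0123 = 11050 × 22.137194 = 244,615.9955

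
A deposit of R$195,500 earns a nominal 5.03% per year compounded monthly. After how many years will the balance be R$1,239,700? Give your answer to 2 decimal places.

36.80 years

Periodic rate i = 0.0503/12 = 0.00419167.
(1+i)^n = 1.2397e+06/195500 = 6.34118, so n = ln 6.34118 / ln 1.00419 = 441.5744 months
= 441.5744/12 years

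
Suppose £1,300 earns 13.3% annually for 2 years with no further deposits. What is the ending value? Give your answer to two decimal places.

FV = PV·(1+i)^n = 1,300 × 1.283689 = 1,668.7957

£1,668.80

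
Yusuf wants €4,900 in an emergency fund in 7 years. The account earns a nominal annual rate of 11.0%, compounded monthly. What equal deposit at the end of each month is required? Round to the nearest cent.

€38.98

i = 0.11/12 = 0.00916667 per month; n = 7·12 = 84.
FV-annuity factor = 125.694940; PMT = 4900 / 125.694940 = 38.9833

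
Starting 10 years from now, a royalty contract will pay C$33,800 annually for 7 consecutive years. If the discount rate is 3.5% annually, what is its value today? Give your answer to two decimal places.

C$151,641.34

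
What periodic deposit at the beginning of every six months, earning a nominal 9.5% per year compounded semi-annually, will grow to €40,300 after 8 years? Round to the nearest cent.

€1,659.53

With 2 periods per year: i = 0.0475, n = 16.
FV-annuity factor × (1+i) = 24.284050; PMT = 40300 / 24.284050 = 1,659.5255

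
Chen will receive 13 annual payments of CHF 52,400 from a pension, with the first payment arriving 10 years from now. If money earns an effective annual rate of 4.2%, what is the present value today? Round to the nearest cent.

CHF 356,882.00

PV at t=9 (ordinary 13-year annuity): 52400 × a(13|0.042) = 52400 × 9.862859 = 516,813.8120
PV₀ = 516,813.8120 / (1+0.042)^9 = 516,813.8120 / 1.448136 = 356,881.9976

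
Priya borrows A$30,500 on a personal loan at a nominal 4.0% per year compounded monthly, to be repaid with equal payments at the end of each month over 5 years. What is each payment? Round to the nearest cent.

A$561.70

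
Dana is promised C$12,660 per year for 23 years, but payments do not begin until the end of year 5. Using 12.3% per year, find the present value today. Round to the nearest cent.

C$60,225.39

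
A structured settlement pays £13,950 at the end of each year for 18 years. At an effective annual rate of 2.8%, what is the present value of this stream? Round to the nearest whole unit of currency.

£195,146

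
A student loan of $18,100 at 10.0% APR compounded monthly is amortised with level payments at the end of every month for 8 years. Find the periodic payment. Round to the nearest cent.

With 12 periods per year: i = 0.00833333, n = 96.
PMT = 18100 / ( [1 − (1+0.00833333)^(−96)] / 0.00833333 ) = 18100 / 65.901488 = 274.6524

$274.65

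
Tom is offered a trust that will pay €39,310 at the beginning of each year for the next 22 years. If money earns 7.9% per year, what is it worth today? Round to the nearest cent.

PV = PMT · [1 − (1+i)^(−n)] / i × (1+i) = 39310 · 11.094201 = 436,113.0409
(annuity-due: payments at period start, so ×(1+i).)

€436,113.04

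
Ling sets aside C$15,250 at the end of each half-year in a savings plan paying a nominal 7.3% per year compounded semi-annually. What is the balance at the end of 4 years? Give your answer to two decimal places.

C$138,776.69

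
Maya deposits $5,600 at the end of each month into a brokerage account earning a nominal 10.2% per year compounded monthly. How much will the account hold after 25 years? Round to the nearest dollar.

$7,688,358

Periodic rate i = 0.102/12 = 0.0085; n = 25 × 12 = 300 periods.
FV = PMT · [(1+i)^n − 1] / i = 5600 · 1372.921097 = 7,688,358.1451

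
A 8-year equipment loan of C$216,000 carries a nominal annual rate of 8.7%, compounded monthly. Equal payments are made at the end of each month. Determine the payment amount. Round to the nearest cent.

i = 0.087/12 = 0.00725 per month; n = 8·12 = 96.
PMT = 216000 / ( [1 − (1+0.00725)^(−96)] / 0.00725 ) = 216000 / 68.989096 = 3,130.9296

C$3,130.93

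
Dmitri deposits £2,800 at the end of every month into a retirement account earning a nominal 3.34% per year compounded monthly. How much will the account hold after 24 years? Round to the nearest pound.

£1,233,969

Periodic rate i = 0.0334/12 = 0.00278333; n = 24 × 12 = 288 periods.
FV = 2800 × [(1+0.00278333)^288 − 1] / 0.00278333 = 2800 × 440.703208 = 1,233,968.9837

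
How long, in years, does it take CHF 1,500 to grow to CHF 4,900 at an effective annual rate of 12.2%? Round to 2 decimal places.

10.28 years

n = ln(4900/1500) / ln(1+0.122) = ln(3.26667) / 0.115113 = 10.2836 years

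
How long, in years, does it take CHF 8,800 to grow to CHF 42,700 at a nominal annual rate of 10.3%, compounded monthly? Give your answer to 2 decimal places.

Periodic rate i = 0.103/12 = 0.00858333.
n = ln(42700/8800) / ln(1+0.00858333) = ln(4.85227) / 0.008547 = 184.8019 months
= 184.8019/12 years

15.40 years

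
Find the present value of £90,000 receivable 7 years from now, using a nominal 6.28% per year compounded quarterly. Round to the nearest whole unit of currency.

i = 0.0628/4 = 0.0157 per quarter; n = 7·4 = 28.
PV = FV·(1+i)^(−n) = 90,000 × 0.646498 = 58,184.8395

£58,185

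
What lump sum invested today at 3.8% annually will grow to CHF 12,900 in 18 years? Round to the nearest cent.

Discount factor = (1+0.038)^(−18) = 0.511031; PV = 12,900 × 0.511031 = 6,592.3058

CHF 6,592.31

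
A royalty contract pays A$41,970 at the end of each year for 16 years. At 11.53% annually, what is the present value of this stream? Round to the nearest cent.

A$300,496.89

PV = 41970 × [1 − (1+0.1153)^(−16)] / 0.1153 = 41970 × 7.159802 = 300,496.8925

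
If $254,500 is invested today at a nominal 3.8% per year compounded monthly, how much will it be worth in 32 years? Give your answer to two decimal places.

Periodic rate i = 0.038/12 = 0.00316667; n = 32 × 12 = 384 periods.
FV = PV·(1+i)^n = 254,500 × 3.367191 = 856,949.9861

$856,949.99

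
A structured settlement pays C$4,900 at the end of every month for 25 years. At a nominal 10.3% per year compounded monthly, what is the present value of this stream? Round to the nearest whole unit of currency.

With 12 periods per year: i = 0.00858333, n = 300.
PV = 4900 × [1 − (1+0.00858333)^(−300)] / 0.00858333 = 4900 × 107.534536 = 526,919.2272

C$526,919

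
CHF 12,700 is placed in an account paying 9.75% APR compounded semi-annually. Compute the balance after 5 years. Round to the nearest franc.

CHF 20,442

With 2 periods per year: i = 0.04875, n = 10.
12,700 × (1+0.04875)^10 = 12,700 × 1.609607 = 20,442.0035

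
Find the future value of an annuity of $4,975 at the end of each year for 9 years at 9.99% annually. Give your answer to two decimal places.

$67,529.48

Accumulation factor s(9|0.0999) = 13.573765; FV = 4975 × 13.573765 = 67,529.4828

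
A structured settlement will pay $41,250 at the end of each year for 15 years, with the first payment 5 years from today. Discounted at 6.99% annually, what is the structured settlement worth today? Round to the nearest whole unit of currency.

$286,909

PV at t=4 (ordinary 15-year annuity): 41250 × a(15|0.0699) = 41250 × 9.113670 = 375,938.8671
PV₀ = 375,938.8671 / (1+0.0699)^4 = 375,938.8671 / 1.310306 = 286,909.2024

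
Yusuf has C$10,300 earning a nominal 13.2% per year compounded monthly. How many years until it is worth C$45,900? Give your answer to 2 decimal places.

11.38 years

Periodic rate i = 0.132/12 = 0.011.
n = ln(45900/10300) / ln(1+0.011) = ln(4.45631) / 0.010940 = 136.5932 months
= 136.5932/12 years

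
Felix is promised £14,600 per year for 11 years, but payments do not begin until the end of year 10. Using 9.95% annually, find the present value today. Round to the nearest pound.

£40,474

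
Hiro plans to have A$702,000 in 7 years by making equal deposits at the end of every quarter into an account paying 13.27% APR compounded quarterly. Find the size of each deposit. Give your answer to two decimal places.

Periodic rate i = 0.1327/4 = 0.033175; n = 7 × 4 = 28 periods.
PMT = 702000 / ( [(1+0.033175)^28 − 1] / 0.033175 ) = 702000 / 45.029141 = 15,589.9045

A$15,589.90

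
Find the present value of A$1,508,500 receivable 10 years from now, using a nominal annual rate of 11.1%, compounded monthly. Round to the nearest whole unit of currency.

Periodic rate i = 0.111/12 = 0.00925; n = 10 × 12 = 120 periods.
PV = 1,508,500 / (1 + 0.00925)^120 = 1,508,500 / 3.018916 = 499,682.7357

A$499,683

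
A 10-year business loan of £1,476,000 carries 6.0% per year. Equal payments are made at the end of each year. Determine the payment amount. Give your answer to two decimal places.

£200,541.11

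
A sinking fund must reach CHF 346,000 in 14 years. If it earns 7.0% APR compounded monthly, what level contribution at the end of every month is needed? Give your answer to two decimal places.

CHF 1,218.15

Periodic rate i = 0.07/12 = 0.00583333; n = 14 × 12 = 168 periods.
FV-annuity factor = 284.036677; PMT = 346000 / 284.036677 = 1,218.1525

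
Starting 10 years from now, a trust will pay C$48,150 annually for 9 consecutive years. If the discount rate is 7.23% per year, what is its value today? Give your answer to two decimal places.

PV at t=9 (ordinary 9-year annuity): 48150 × a(9|0.0723) = 48150 × 6.451962 = 310,661.9869
PV₀ = 310,661.9869 / (1+0.0723)^9 = 310,661.9869 / 1.874333 = 165,745.3533

C$165,745.35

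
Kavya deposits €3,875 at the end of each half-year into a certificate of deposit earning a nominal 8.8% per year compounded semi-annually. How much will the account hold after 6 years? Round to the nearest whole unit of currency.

Periodic rate i = 0.088/2 = 0.044; n = 6 × 2 = 12 periods.
Accumulation factor s(12|0.044) = 15.375213; FV = 3875 × 15.375213 = 59,578.9498

€59,579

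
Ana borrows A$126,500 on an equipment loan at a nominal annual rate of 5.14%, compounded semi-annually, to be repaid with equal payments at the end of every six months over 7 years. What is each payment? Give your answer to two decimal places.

A$10,872.90

Periodic rate i = 0.0514/2 = 0.0257; n = 7 × 2 = 14 periods.
PMT = 126500 / ( [1 − (1+0.0257)^(−14)] / 0.0257 ) = 126500 / 11.634429 = 10,872.9011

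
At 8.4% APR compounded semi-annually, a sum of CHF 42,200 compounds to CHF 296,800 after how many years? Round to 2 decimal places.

Periodic rate i = 0.084/2 = 0.042.
n = ln(296800/42200) / ln(1+0.042) = ln(7.03318) / 0.041142 = 47.4124 half-years
= 47.4124/2 years

23.71 years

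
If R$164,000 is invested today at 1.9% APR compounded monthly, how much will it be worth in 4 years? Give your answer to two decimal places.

With 12 periods per year: i = 0.00158333, n = 48.
164,000 × (1+0.00158333)^48 = 164,000 × 1.078898 = 176,939.2272

R$176,939.23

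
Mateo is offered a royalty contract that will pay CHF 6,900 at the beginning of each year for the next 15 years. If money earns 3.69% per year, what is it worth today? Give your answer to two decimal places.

Annuity factor a(15|0.0369) × (1+i) = 11.782629; PV = 6900 × 11.782629 = 81,300.1426
Payments are at the start of each period, so multiply by (1+i).

CHF 81,300.14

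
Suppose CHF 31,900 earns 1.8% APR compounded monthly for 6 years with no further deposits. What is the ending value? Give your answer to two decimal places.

CHF 35,535.25

i = 0.018/12 = 0.0015 per month; n = 6·12 = 72.
31,900 × (1+0.0015)^72 = 31,900 × 1.113958 = 35,535.2475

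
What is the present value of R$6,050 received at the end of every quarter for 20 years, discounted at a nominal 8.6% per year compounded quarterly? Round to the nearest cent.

R$230,080.01

With 4 periods per year: i = 0.0215, n = 80.
PV = PMT · [1 − (1+i)^(−n)] / i = 6050 · 38.029753 = 230,080.0057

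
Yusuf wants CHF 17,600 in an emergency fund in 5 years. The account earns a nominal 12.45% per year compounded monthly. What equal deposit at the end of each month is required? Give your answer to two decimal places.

With 12 periods per year: i = 0.010375, n = 60.
FV-annuity factor = 82.661604; PMT = 17600 / 82.661604 = 212.9163

CHF 212.92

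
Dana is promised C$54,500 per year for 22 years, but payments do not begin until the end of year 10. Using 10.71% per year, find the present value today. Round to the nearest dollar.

C$181,951

Value one period before first payment (t=9): 54500 × [1 − (1+0.1071)^(−22)] / 0.1071 = 54500 × 8.341434 = 454,608.1501
PV₀ = 454,608.1501 / (1+0.1071)^9 = 454,608.1501 / 2.498513 = 181,951.4666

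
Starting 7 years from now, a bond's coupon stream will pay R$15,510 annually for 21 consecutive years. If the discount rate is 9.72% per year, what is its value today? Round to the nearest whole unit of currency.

R$78,421

Value one period before first payment (t=6): 15510 × [1 − (1+0.0972)^(−21)] / 0.0972 = 15510 × 8.821397 = 136,819.8732
PV₀ = 136,819.8732 / (1+0.0972)^6 = 136,819.8732 / 1.744676 = 78,421.3637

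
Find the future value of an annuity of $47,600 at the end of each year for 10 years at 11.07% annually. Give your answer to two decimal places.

$798,655.82

FV = PMT · [(1+i)^n − 1] / i = 47600 · 16.778484 = 798,655.8239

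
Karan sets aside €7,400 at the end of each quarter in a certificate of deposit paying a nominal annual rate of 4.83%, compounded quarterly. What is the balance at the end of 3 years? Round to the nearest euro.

i = 0.0483/4 = 0.012075 per quarter; n = 3·4 = 12.
FV = PMT · [(1+i)^n − 1] / i = 7400 · 12.829916 = 94,941.3770

€94,941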